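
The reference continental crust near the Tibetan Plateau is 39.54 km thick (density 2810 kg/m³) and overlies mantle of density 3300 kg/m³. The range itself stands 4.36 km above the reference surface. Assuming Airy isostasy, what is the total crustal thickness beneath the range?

68.9 km

Root depth r = h ρ_c / (ρ_m − ρ_c) = 4.36 km × 2810 / 490 = 25 km.
Total thickness = T + h + r = 39.54 km + 4.36 km + 25 km = 68.9 km.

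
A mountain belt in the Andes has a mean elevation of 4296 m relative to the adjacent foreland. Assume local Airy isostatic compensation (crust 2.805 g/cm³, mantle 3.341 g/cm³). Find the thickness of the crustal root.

22500 m

By Archimedes' principle applied to the lithosphere: the weight of the topography is balanced by the buoyancy of the root, ρ_c h = (ρ_m − ρ_c) r.
r = h · ρ_c / (ρ_m − ρ_c) = 4296 m × 2.805 / (3.341 − 2.805) = 22500 m.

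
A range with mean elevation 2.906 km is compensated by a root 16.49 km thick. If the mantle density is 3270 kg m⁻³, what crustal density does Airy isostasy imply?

2780 kg m⁻³

ρ_c h = (ρ_m − ρ_c) r → ρ_c (h + r) = ρ_m r → ρ_c = ρ_m r / (h + r).
ρ_c = 3270 × 16.49 km / (2.906 km + 16.49 km) = 2780 kg m⁻³.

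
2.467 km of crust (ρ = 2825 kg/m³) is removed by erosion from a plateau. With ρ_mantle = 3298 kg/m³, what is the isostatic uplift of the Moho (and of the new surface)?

Unloading: uplift u = e ρ_c/ρ_m = 2.467 km × 2825/3298 = 2.11 km.

2.11 km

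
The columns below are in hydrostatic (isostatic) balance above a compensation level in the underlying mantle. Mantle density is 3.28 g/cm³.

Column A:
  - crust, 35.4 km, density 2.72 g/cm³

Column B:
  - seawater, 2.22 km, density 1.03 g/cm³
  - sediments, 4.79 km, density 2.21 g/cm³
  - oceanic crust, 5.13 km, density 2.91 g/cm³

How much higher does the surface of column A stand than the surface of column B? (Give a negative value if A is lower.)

For any compensation level in the mantle, the mantle terms cancel and isostasy reduces to e = (Σt_A − Σt_B) − (Σ(ρt)_A − Σ(ρt)_B) / ρ_m.
Σt_A = 35.4 km; Σt_B = 12.14 km; Σ(ρt)_A = 96.288; Σ(ρt)_B = 27.8008 (in km·g/cm³).
e = (35.4 − 12.14) − (96.288 − 27.8008) / 3.28 = 2.38 km.

2.38 km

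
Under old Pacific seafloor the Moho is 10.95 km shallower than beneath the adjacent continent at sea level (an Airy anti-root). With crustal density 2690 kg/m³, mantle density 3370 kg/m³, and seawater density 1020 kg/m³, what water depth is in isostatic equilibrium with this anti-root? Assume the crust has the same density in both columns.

Replacing a thickness d of crust by seawater at the top must be balanced by replacing crust with mantle at the base: d (ρ_c − ρ_w) = a (ρ_m − ρ_c).
d = a (ρ_m − ρ_c)/(ρ_c − ρ_w) = 10.95 km × 680/1670 = 4.46 km.

4.46 km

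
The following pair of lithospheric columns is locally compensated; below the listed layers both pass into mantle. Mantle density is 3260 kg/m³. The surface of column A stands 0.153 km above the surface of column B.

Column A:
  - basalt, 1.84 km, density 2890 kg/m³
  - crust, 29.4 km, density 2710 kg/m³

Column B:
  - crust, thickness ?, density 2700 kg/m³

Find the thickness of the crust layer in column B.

29.2 km

Take the compensation level at the base of the deeper column (depth z_c below the surface of column A) and equate Σ ρ_i t_i down to z_c; mantle fills any gap and the z_c terms cancel.
Column A: 1.84×2890 + 29.4×2710 + (z_c − 31.24)×3260
Column B: 0.153×0 + x×2700 + (z_c − 0.153 − 0 − x)×3260
The z_c×3260 term appears on both sides and cancels. Collect the known terms of each column as K = Σ(ρt)_known − 3260 × (depth of known layers): K_A = 84991.6 − 3260×31.24 = −16850.8; K_B = 0 − 3260×(0.153 + 0) = −498.78.
Balance: K_A = K_B − x×(3260 − 2700), so x = (K_B − K_A)/(3260 − 2700) = 16352/560 = 29.2 km.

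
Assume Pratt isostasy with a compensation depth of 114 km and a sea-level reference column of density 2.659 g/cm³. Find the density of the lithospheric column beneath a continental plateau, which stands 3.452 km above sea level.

Pratt balance: ρ_ref D = ρ (D + h).
ρ = ρ_ref D/(D + h) = 2.659 × 114 km/(114 km + 3.452 km) = 2.58 g/cm³.

2.58 g/cm³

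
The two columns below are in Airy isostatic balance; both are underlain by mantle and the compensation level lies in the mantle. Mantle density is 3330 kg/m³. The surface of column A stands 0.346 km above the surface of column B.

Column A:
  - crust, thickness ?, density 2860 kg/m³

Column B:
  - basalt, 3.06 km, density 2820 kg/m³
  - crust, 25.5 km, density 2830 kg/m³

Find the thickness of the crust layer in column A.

Take the compensation level at the base of the deeper column (depth z_c below the surface of column A) and equate Σ ρ_i t_i down to z_c; mantle fills any gap and the z_c terms cancel.
Column A: x×2860 + (z_c − 0 − x)×3330
Column B: 0.346×0 + 3.06×2820 + 25.5×2830 + (z_c − 0.346 − 28.56)×3330
The z_c×3330 term appears on both sides and cancels. Collect the known terms of each column as K = Σ(ρt)_known − 3330 × (depth of known layers): K_A = 0 − 3330×0 = 0; K_B = 80794.2 − 3330×(0.346 + 28.56) = −15462.78.
Balance: K_A − x×(3330 − 2860) = K_B, so x = (K_A − K_B)/(3330 − 2860) = 15462.8/470 = 32.9 km.

32.9 km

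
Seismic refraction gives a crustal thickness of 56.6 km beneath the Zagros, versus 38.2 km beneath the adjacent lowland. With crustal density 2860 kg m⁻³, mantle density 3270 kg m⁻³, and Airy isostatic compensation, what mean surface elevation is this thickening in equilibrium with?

Excess crust Δ = 56.6 km − 38.2 km = 18.4 km, split between elevation h and root r with h + r = Δ.
Airy balance ρ_c h = (ρ_m − ρ_c) r gives r = h ρ_c/(ρ_m − ρ_c), so h (1 + ρ_c/(ρ_m − ρ_c)) = Δ, i.e. h = Δ (ρ_m − ρ_c)/ρ_m.
h = 18.4 km × 410/3270 = 2.31 km.

2.31 km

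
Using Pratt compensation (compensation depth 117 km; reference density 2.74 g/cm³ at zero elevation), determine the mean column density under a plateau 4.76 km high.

2.63 g/cm³

Pratt balance: ρ_ref D = ρ (D + h).
ρ = ρ_ref D/(D + h) = 2.74 × 117 km/(117 km + 4.76 km) = 2.63 g/cm³.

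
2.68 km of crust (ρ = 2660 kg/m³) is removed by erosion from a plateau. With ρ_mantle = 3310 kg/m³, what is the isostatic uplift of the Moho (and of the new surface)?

2.15 km

Unloading: uplift u = e ρ_c/ρ_m = 2.68 km × 2660/3310 = 2.15 km.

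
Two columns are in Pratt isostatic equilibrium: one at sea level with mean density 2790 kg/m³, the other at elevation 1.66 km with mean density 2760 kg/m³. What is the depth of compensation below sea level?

ρ_ref D = ρ (D + h) → D (ρ_ref − ρ) = ρ h.
D = ρ h/(ρ_ref − ρ) = 2760 × 1.66 km/(2790 − 2760) = 153 km.

153 km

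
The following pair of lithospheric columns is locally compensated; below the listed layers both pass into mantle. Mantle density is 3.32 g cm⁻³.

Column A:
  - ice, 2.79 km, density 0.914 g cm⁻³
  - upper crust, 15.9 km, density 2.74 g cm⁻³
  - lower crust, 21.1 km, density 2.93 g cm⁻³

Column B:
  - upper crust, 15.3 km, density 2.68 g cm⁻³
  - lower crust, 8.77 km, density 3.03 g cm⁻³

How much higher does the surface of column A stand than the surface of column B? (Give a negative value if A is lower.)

For any compensation level in the mantle, the mantle terms cancel and isostasy reduces to e = (Σt_A − Σt_B) − (Σ(ρt)_A − Σ(ρt)_B) / ρ_m.
Σt_A = 39.79 km; Σt_B = 24.07 km; Σ(ρt)_A = 107.93906; Σ(ρt)_B = 67.5771 (in km·g cm⁻³).
e = (39.79 − 24.07) − (107.93906 − 67.5771) / 3.32 = 3.56 km.

3.56 km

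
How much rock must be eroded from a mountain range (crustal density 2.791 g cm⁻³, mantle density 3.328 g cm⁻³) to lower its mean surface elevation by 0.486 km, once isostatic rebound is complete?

Net drop Δ = e − u = e − e ρ_c/ρ_m = e (ρ_m − ρ_c)/ρ_m.
e = Δ ρ_m/(ρ_m − ρ_c) = 0.486 km × 3.328/0.537 = 3.01 km.

3.01 km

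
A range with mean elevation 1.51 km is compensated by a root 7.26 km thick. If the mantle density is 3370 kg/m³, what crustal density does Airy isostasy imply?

ρ_c h = (ρ_m − ρ_c) r → ρ_c (h + r) = ρ_m r → ρ_c = ρ_m r / (h + r).
ρ_c = 3370 × 7.26 km / (1.51 km + 7.26 km) = 2790 kg/m³.

2790 kg/m³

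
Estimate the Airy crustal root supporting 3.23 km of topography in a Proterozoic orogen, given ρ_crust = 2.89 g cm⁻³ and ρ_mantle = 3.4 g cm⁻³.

By Archimedes' principle applied to the lithosphere: the weight of the topography is balanced by the buoyancy of the root, ρ_c h = (ρ_m − ρ_c) r.
r = h · ρ_c / (ρ_m − ρ_c) = 3.23 km × 2.89 / (3.4 − 2.89) = 18.3 km.

18.3 km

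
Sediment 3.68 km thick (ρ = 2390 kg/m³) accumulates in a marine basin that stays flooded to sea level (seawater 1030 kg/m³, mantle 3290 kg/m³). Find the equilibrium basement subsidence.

2.21 km

Submarine loading: the sediment displaces seawater, and the subsidence is in turn flooded, so s (ρ_m − ρ_w) = t (ρ_sed − ρ_w).
s = 3.68 km × (2390 − 1030) / (3290 − 1030) = 2.21 km.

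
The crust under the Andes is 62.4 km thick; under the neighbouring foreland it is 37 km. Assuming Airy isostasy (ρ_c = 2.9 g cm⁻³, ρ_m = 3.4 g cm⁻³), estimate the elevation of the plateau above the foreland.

3.74 km

Excess crust Δ = 62.4 km − 37 km = 25.4 km, split between elevation h and root r with h + r = Δ.
Airy balance ρ_c h = (ρ_m − ρ_c) r gives r = h ρ_c/(ρ_m − ρ_c), so h (1 + ρ_c/(ρ_m − ρ_c)) = Δ, i.e. h = Δ (ρ_m − ρ_c)/ρ_m.
h = 25.4 km × 0.5/3.4 = 3.74 km.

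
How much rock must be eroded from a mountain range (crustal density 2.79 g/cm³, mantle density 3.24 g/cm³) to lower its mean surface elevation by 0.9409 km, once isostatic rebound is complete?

Net drop Δ = e − u = e − e ρ_c/ρ_m = e (ρ_m − ρ_c)/ρ_m.
e = Δ ρ_m/(ρ_m − ρ_c) = 0.9409 km × 3.24/0.45 = 6.77 km.

6.77 km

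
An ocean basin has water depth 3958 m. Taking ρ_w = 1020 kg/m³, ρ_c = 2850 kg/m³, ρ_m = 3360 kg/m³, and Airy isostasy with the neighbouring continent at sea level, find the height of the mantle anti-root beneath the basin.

14200 m

Balancing pressure at the compensation depth: replacing crust with seawater at the top is compensated by replacing crust with mantle at the base: d (ρ_c − ρ_w) = a (ρ_m − ρ_c).
a = d (ρ_c − ρ_w)/(ρ_m − ρ_c) = 3958 m × 1830/510 = 14200 m.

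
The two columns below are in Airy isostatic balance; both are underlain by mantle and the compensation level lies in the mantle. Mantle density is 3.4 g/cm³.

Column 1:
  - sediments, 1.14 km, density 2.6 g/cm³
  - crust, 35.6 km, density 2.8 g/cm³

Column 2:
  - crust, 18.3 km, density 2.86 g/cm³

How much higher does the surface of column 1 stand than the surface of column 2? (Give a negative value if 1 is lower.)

3.64 km

For any compensation level in the mantle, the mantle terms cancel and isostasy reduces to e = (Σt_1 − Σt_2) − (Σ(ρt)_1 − Σ(ρt)_2) / ρ_m.
Σt_1 = 36.74 km; Σt_2 = 18.3 km; Σ(ρt)_1 = 102.644; Σ(ρt)_2 = 52.338 (in km·g/cm³).
e = (36.74 − 18.3) − (102.644 − 52.338) / 3.4 = 3.64 km.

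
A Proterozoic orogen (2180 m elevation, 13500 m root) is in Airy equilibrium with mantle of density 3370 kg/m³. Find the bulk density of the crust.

ρ_c h = (ρ_m − ρ_c) r → ρ_c (h + r) = ρ_m r → ρ_c = ρ_m r / (h + r).
ρ_c = 3370 × 13500 m / (2180 m + 13500 m) = 2900 kg/m³.

2900 kg/m³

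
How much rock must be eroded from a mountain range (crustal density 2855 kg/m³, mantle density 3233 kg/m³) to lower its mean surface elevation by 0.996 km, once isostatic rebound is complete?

8.52 km

Net drop Δ = e − u = e − e ρ_c/ρ_m = e (ρ_m − ρ_c)/ρ_m.
e = Δ ρ_m/(ρ_m − ρ_c) = 0.996 km × 3233/378 = 8.52 km.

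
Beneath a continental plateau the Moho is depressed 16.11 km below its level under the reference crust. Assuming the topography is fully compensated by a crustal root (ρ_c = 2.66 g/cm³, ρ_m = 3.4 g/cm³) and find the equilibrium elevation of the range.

For local isostatic compensation: ρ_c h = (ρ_m − ρ_c) r.
h = r (ρ_m − ρ_c) / ρ_c = 16.11 km × (3.4 − 2.66) / 2.66 = 4.48 km.

4.48 km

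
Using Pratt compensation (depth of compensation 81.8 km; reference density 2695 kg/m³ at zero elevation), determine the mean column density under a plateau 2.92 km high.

Pratt balance: ρ_ref D = ρ (D + h).
ρ = ρ_ref D/(D + h) = 2695 × 81.8 km/(81.8 km + 2.92 km) = 2600 kg/m³.

2600 kg/m³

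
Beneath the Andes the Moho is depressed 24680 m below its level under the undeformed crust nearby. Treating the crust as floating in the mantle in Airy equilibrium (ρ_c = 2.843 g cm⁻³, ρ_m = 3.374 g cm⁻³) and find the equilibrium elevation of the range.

4610 m

Balancing pressure at the compensation depth: ρ_c h = (ρ_m − ρ_c) r.
h = r (ρ_m − ρ_c) / ρ_c = 24680 m × (3.374 − 2.843) / 2.843 = 4610 m.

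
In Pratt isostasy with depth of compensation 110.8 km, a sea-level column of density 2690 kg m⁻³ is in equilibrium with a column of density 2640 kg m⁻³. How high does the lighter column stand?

ρ_ref D = ρ (D + h) → h = D (ρ_ref − ρ)/ρ.
h = 110.8 km × (2690 − 2640)/2640 = 2.1 km.

2.1 km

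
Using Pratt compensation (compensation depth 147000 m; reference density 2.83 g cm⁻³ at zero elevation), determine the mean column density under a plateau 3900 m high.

Pratt balance: ρ_ref D = ρ (D + h).
ρ = ρ_ref D/(D + h) = 2.83 × 147000 m/(147000 m + 3900 m) = 2.76 g cm⁻³.

2.76 g cm⁻³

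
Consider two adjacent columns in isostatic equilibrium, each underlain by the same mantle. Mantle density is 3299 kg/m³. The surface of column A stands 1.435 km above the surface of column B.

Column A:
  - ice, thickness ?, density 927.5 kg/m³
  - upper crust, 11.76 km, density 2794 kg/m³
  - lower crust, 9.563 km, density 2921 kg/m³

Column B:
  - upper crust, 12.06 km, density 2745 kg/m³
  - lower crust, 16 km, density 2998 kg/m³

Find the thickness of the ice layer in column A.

Take the compensation level at the base of the deeper column (depth z_c below the surface of column A) and equate Σ ρ_i t_i down to z_c; mantle fills any gap and the z_c terms cancel.
Column A: x×927.5 + 11.76×2794 + 9.563×2921 + (z_c − 21.323 − x)×3299
Column B: 1.435×0 + 12.06×2745 + 16×2998 + (z_c − 1.435 − 28.06)×3299
The z_c×3299 term appears on both sides and cancels. Collect the known terms of each column as K = Σ(ρt)_known − 3299 × (depth of known layers): K_A = 60790.963 − 3299×21.323 = −9553.614; K_B = 81072.7 − 3299×(1.435 + 28.06) = −16231.305.
Balance: K_A − x×(3299 − 927.5) = K_B, so x = (K_A − K_B)/(3299 − 927.5) = 6677.69/2371.5 = 2.82 km.

2.82 km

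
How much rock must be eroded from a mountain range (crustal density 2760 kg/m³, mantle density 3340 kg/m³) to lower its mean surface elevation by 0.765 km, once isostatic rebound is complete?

Net drop Δ = e − u = e − e ρ_c/ρ_m = e (ρ_m − ρ_c)/ρ_m.
e = Δ ρ_m/(ρ_m − ρ_c) = 0.765 km × 3340/580 = 4.41 km.

4.41 km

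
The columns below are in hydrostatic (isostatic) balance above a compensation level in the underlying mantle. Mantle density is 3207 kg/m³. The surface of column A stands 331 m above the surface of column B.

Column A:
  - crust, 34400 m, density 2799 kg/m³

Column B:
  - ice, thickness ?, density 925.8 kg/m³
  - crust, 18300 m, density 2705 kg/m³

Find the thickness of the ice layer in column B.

Take the compensation level at the base of the deeper column (depth z_c below the surface of column A) and equate Σ ρ_i t_i down to z_c; mantle fills any gap and the z_c terms cancel.
Column A: 34400×2799 + (z_c − 34400)×3207
Column B: 331×0 + x×925.8 + 18300×2705 + (z_c − 331 − 18300 − x)×3207
The z_c×3207 term appears on both sides and cancels. Collect the known terms of each column as K = Σ(ρt)_known − 3207 × (depth of known layers): K_A = 96285600 − 3207×34400 = −14035200; K_B = 49501500 − 3207×(331 + 18300) = −10248117.
Balance: K_A = K_B − x×(3207 − 925.8), so x = (K_B − K_A)/(3207 − 925.8) = 3787080/2281.2 = 1660 m.

1660 m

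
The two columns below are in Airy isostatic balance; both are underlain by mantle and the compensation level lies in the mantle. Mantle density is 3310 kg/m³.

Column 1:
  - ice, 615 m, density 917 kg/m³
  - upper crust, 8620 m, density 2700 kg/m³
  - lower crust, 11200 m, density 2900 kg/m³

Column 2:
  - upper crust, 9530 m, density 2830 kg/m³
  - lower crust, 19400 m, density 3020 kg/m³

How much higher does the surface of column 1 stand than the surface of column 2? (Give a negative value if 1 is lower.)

For any compensation level in the mantle, the mantle terms cancel and isostasy reduces to e = (Σt_1 − Σt_2) − (Σ(ρt)_1 − Σ(ρt)_2) / ρ_m.
Σt_1 = 20435 m; Σt_2 = 28930 m; Σ(ρt)_1 = 56317955; Σ(ρt)_2 = 85557900 (in m·kg/m³).
e = (20435 − 28930) − (56317955 − 85557900) / 3310 = 339 m.

339 m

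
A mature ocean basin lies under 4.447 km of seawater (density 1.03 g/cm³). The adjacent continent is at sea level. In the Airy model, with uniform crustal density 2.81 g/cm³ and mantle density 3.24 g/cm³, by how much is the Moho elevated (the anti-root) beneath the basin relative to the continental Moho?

18.4 km

By Archimedes' principle applied to the lithosphere: replacing crust with seawater at the top is compensated by replacing crust with mantle at the base: d (ρ_c − ρ_w) = a (ρ_m − ρ_c).
a = d (ρ_c − ρ_w)/(ρ_m − ρ_c) = 4.447 km × 1.78/0.43 = 18.4 km.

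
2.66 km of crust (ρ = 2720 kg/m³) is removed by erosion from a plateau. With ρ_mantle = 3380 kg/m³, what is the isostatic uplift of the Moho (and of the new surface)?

Unloading: uplift u = e ρ_c/ρ_m = 2.66 km × 2720/3380 = 2.14 km.

2.14 km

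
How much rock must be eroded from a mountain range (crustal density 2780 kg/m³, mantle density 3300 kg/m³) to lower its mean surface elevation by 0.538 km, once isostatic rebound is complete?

Net drop Δ = e − u = e − e ρ_c/ρ_m = e (ρ_m − ρ_c)/ρ_m.
e = Δ ρ_m/(ρ_m − ρ_c) = 0.538 km × 3300/520 = 3.41 km.

3.41 km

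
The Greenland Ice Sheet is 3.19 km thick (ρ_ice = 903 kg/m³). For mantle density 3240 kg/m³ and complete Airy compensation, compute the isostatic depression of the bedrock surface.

0.889 km

Equating mass per unit area of the two columns: the ice load ρ_ice t is balanced by mantle displaced below, ρ_m s.
s = t ρ_ice / ρ_m = 3.19 km × 903/3240 = 0.889 km.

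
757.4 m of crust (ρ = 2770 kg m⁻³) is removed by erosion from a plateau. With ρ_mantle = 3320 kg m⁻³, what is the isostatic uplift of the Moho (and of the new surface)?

632 m

Unloading: uplift u = e ρ_c/ρ_m = 757.4 m × 2770/3320 = 632 m.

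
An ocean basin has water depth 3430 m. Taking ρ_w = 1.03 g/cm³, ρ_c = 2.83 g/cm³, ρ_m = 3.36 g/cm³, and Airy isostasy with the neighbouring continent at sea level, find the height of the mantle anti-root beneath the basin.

11600 m

In Airy isostatic equilibrium: replacing crust with seawater at the top is compensated by replacing crust with mantle at the base: d (ρ_c − ρ_w) = a (ρ_m − ρ_c).
a = d (ρ_c − ρ_w)/(ρ_m − ρ_c) = 3430 m × 1.8/0.53 = 11600 m.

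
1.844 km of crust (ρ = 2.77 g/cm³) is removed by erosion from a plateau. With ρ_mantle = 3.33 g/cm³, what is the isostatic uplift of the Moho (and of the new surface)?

Unloading: uplift u = e ρ_c/ρ_m = 1.844 km × 2.77/3.33 = 1.53 km.

1.53 km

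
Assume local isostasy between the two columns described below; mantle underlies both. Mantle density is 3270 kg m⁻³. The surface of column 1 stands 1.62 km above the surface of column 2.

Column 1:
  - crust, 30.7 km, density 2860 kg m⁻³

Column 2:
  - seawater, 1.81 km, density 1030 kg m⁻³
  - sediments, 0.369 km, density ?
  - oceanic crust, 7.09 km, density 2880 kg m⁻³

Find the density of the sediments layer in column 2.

2000 kg m⁻³

Take the compensation level at the base of the deeper column (depth z_c below the surface of column 1) and equate Σ ρ_i t_i down to z_c; mantle fills any gap and the z_c terms cancel.
Column 1: 30.7×2860 + (z_c − 30.7)×3270
Column 2: 1.62×0 + 1.81×1030 + 0.369×ρ + 7.09×2880 + (z_c − 1.62 − 9.269)×3270
The z_c×3270 term appears on both sides and cancels. Collect the known terms of each column as K = Σ(ρt)_known − 3270 × (depth of known layers): K_1 = 87802 − 3270×30.7 = −12587; K_2 = 22283.5 − 3270×(1.62 + 9.269) = −13323.53.
Balance: K_1 = K_2 + 0.369×ρ, so ρ = (K_1 − K_2)/0.369 = 736.53/0.369 = 2000 kg m⁻³.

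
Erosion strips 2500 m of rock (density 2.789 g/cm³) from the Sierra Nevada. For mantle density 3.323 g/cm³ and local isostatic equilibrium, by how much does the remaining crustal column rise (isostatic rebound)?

2100 m

Unloading: uplift u = e ρ_c/ρ_m = 2500 m × 2.789/3.323 = 2100 m.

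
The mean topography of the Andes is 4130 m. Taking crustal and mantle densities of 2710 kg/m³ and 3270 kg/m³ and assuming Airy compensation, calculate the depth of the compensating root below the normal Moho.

20000 m

For local isostatic compensation: the weight of the topography is balanced by the buoyancy of the root, ρ_c h = (ρ_m − ρ_c) r.
r = h · ρ_c / (ρ_m − ρ_c) = 4130 m × 2710 / (3270 − 2710) = 20000 m.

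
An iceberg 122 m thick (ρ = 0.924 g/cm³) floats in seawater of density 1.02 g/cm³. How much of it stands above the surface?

Floating equilibrium: submerged depth d = t ρ_obj/ρ_fluid = 122 m × 0.924/1.02 = 110.5 m.
Freeboard = t − d = 122 m − 110.5 m = 11.5 m.

11.5 m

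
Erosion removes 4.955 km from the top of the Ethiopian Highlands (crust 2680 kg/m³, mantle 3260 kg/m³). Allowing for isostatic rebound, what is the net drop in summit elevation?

Rebound u = e ρ_c/ρ_m = 4.955 km × 2680/3260 = 4.073 km.
Net surface drop = e − u = 4.955 km − 4.073 km = e (ρ_m − ρ_c)/ρ_m = 0.882 km.

0.882 km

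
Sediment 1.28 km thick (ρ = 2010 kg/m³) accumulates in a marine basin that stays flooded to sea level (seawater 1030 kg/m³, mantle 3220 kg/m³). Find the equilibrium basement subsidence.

0.573 km

Submarine loading: the sediment displaces seawater, and the subsidence is in turn flooded, so s (ρ_m − ρ_w) = t (ρ_sed − ρ_w).
s = 1.28 km × (2010 − 1030) / (3220 − 1030) = 0.573 km.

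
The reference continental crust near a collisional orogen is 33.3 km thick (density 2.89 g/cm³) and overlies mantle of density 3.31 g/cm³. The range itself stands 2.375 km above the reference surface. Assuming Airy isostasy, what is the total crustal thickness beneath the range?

Root depth r = h ρ_c / (ρ_m − ρ_c) = 2.375 km × 2.89 / 0.42 = 16.34 km.
Total thickness = T + h + r = 33.3 km + 2.375 km + 16.34 km = 52 km.

52 km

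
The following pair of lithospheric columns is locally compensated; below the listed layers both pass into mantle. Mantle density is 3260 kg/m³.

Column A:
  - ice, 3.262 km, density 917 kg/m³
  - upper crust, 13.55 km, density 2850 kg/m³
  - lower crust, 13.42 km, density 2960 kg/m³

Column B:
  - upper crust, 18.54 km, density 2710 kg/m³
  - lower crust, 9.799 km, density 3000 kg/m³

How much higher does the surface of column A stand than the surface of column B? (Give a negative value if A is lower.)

1.37 km

For any compensation level in the mantle, the mantle terms cancel and isostasy reduces to e = (Σt_A − Σt_B) − (Σ(ρt)_A − Σ(ρt)_B) / ρ_m.
Σt_A = 30.232 km; Σt_B = 28.339 km; Σ(ρt)_A = 81331.954; Σ(ρt)_B = 79640.4 (in km·kg/m³).
e = (30.232 − 28.339) − (81331.954 − 79640.4) / 3260 = 1.37 km.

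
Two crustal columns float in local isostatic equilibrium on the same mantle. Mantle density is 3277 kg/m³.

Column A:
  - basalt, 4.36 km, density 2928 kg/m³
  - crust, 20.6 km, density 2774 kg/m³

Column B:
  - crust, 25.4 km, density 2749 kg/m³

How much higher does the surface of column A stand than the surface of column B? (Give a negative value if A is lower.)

−0.466 km

For any compensation level in the mantle, the mantle terms cancel and isostasy reduces to e = (Σt_A − Σt_B) − (Σ(ρt)_A − Σ(ρt)_B) / ρ_m.
Σt_A = 24.96 km; Σt_B = 25.4 km; Σ(ρt)_A = 69910.48; Σ(ρt)_B = 69824.6 (in km·kg/m³).
e = (24.96 − 25.4) − (69910.48 − 69824.6) / 3277 = −0.466 km.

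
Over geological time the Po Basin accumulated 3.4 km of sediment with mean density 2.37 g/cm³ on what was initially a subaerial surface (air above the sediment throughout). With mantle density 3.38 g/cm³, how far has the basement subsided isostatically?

2.38 km

Subaerial load: s = t ρ_sed / ρ_m = 3.4 km × 2.37/3.38 = 2.38 km.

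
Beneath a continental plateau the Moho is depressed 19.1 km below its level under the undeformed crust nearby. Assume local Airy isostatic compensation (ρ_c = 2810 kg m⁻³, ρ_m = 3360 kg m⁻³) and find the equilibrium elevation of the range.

3.74 km

Equating mass per unit area of the two columns: ρ_c h = (ρ_m − ρ_c) r.
h = r (ρ_m − ρ_c) / ρ_c = 19.1 km × (3360 − 2810) / 2810 = 3.74 km.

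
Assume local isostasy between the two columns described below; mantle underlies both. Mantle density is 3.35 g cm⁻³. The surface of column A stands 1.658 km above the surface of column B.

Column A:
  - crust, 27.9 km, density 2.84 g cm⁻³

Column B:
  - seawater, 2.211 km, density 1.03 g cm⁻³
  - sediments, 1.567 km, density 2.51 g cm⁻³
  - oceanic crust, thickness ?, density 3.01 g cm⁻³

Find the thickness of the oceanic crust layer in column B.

Take the compensation level at the base of the deeper column (depth z_c below the surface of column A) and equate Σ ρ_i t_i down to z_c; mantle fills any gap and the z_c terms cancel.
Column A: 27.9×2.84 + (z_c − 27.9)×3.35
Column B: 1.658×0 + 2.211×1.03 + 1.567×2.51 + x×3.01 + (z_c − 1.658 − 3.778 − x)×3.35
The z_c×3.35 term appears on both sides and cancels. Collect the known terms of each column as K = Σ(ρt)_known − 3.35 × (depth of known layers): K_A = 79.236 − 3.35×27.9 = −14.229; K_B = 6.2105 − 3.35×(1.658 + 3.778) = −12.0001.
Balance: K_A = K_B − x×(3.35 − 3.01), so x = (K_B − K_A)/(3.35 − 3.01) = 2.2289/0.34 = 6.56 km.

6.56 km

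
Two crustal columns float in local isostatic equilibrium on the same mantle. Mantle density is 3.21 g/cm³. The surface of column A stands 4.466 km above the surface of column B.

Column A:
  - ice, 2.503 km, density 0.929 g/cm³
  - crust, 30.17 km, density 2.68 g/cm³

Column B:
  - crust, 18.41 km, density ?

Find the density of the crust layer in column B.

Take the compensation level at the base of the deeper column (depth z_c below the surface of column A) and equate Σ ρ_i t_i down to z_c; mantle fills any gap and the z_c terms cancel.
Column A: 2.503×0.929 + 30.17×2.68 + (z_c − 32.673)×3.21
Column B: 4.466×0 + 18.41×ρ + (z_c − 4.466 − 18.41)×3.21
The z_c×3.21 term appears on both sides and cancels. Collect the known terms of each column as K = Σ(ρt)_known − 3.21 × (depth of known layers): K_A = 83.180887 − 3.21×32.673 = −21.699443; K_B = 0 − 3.21×(4.466 + 18.41) = −73.43196.
Balance: K_A = K_B + 18.41×ρ, so ρ = (K_A − K_B)/18.41 = 51.7325/18.41 = 2.81 g/cm³.

2.81 g/cm³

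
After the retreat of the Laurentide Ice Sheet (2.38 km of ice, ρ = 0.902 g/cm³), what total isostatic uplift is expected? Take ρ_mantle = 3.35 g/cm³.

Removing the load lets mantle flow back in; uplift u satisfies ρ_ice t = ρ_m u.
u = t ρ_ice/ρ_m = 2.38 km × 0.902/3.35 = 0.641 km.

0.641 km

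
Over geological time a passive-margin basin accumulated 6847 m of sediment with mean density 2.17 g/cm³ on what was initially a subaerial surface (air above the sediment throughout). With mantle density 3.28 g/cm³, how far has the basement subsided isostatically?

4530 m

Subaerial load: s = t ρ_sed / ρ_m = 6847 m × 2.17/3.28 = 4530 m.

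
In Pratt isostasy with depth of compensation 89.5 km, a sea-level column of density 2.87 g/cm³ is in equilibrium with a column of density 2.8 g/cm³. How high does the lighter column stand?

ρ_ref D = ρ (D + h) → h = D (ρ_ref − ρ)/ρ.
h = 89.5 km × (2.87 − 2.8)/2.8 = 2.24 km.

2.24 km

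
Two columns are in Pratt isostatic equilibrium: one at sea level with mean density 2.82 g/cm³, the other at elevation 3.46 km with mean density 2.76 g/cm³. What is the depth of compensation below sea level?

159 km

ρ_ref D = ρ (D + h) → D (ρ_ref − ρ) = ρ h.
D = ρ h/(ρ_ref − ρ) = 2.76 × 3.46 km/(2.82 − 2.76) = 159 km.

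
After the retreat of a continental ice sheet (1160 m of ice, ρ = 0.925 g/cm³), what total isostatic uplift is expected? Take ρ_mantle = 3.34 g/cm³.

321 m

Removing the load lets mantle flow back in; uplift u satisfies ρ_ice t = ρ_m u.
u = t ρ_ice/ρ_m = 1160 m × 0.925/3.34 = 321 m.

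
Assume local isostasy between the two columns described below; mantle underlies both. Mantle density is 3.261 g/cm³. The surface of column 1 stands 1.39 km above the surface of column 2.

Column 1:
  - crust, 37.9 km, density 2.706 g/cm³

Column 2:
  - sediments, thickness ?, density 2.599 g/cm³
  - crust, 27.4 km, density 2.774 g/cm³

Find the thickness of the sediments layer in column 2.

Take the compensation level at the base of the deeper column (depth z_c below the surface of column 1) and equate Σ ρ_i t_i down to z_c; mantle fills any gap and the z_c terms cancel.
Column 1: 37.9×2.706 + (z_c − 37.9)×3.261
Column 2: 1.39×0 + x×2.599 + 27.4×2.774 + (z_c − 1.39 − 27.4 − x)×3.261
The z_c×3.261 term appears on both sides and cancels. Collect the known terms of each column as K = Σ(ρt)_known − 3.261 × (depth of known layers): K_1 = 102.5574 − 3.261×37.9 = −21.0345; K_2 = 76.0076 − 3.261×(1.39 + 27.4) = −17.87659.
Balance: K_1 = K_2 − x×(3.261 − 2.599), so x = (K_2 − K_1)/(3.261 − 2.599) = 3.15791/0.662 = 4.77 km.

4.77 km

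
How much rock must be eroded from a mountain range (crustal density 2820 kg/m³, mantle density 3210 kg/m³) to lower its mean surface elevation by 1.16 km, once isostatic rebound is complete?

9.55 km

Net drop Δ = e − u = e − e ρ_c/ρ_m = e (ρ_m − ρ_c)/ρ_m.
e = Δ ρ_m/(ρ_m − ρ_c) = 1.16 km × 3210/390 = 9.55 km.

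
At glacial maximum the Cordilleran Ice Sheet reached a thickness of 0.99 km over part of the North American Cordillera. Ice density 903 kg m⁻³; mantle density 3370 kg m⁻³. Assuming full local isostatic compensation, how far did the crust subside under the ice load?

0.265 km

Equating mass per unit area of the two columns: the ice load ρ_ice t is balanced by mantle displaced below, ρ_m s.
s = t ρ_ice / ρ_m = 0.99 km × 903/3370 = 0.265 km.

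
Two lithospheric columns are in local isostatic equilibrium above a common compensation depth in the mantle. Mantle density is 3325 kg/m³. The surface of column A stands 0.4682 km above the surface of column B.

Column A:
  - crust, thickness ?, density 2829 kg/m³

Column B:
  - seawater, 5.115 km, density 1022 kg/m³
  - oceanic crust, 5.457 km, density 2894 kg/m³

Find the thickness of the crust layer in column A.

31.6 km

Take the compensation level at the base of the deeper column (depth z_c below the surface of column A) and equate Σ ρ_i t_i down to z_c; mantle fills any gap and the z_c terms cancel.
Column A: x×2829 + (z_c − 0 − x)×3325
Column B: 0.4682×0 + 5.115×1022 + 5.457×2894 + (z_c − 0.4682 − 10.572)×3325
The z_c×3325 term appears on both sides and cancels. Collect the known terms of each column as K = Σ(ρt)_known − 3325 × (depth of known layers): K_A = 0 − 3325×0 = 0; K_B = 21020.088 − 3325×(0.4682 + 10.572) = −15688.577.
Balance: K_A − x×(3325 − 2829) = K_B, so x = (K_A − K_B)/(3325 − 2829) = 15688.6/496 = 31.6 km.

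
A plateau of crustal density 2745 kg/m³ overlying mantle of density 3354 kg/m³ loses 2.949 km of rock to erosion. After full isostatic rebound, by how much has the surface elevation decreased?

0.535 km

Rebound u = e ρ_c/ρ_m = 2.949 km × 2745/3354 = 2.414 km.
Net surface drop = e − u = 2.949 km − 2.414 km = e (ρ_m − ρ_c)/ρ_m = 0.535 km.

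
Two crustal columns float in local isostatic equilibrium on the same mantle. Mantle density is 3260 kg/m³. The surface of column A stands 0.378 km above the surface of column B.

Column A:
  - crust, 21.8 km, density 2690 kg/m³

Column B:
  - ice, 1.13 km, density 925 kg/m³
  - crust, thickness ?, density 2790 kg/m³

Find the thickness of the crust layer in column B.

Take the compensation level at the base of the deeper column (depth z_c below the surface of column A) and equate Σ ρ_i t_i down to z_c; mantle fills any gap and the z_c terms cancel.
Column A: 21.8×2690 + (z_c − 21.8)×3260
Column B: 0.378×0 + 1.13×925 + x×2790 + (z_c − 0.378 − 1.13 − x)×3260
The z_c×3260 term appears on both sides and cancels. Collect the known terms of each column as K = Σ(ρt)_known − 3260 × (depth of known layers): K_A = 58642 − 3260×21.8 = −12426; K_B = 1045.25 − 3260×(0.378 + 1.13) = −3870.83.
Balance: K_A = K_B − x×(3260 − 2790), so x = (K_B − K_A)/(3260 − 2790) = 8555.17/470 = 18.2 km.

18.2 km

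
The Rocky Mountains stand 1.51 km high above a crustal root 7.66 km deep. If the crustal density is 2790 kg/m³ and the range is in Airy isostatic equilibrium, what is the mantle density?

Airy balance: ρ_c h = (ρ_m − ρ_c) r → ρ_m = ρ_c (1 + h/r).
ρ_m = 2790 × (1 + 1.51 km/7.66 km) = 3340 kg/m³.

3340 kg/m³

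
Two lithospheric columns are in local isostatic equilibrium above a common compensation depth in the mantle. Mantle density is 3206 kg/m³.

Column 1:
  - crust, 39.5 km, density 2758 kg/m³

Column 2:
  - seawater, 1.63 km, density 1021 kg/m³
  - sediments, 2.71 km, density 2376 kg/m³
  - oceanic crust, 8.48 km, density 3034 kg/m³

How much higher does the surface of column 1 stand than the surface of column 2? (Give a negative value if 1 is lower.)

For any compensation level in the mantle, the mantle terms cancel and isostasy reduces to e = (Σt_1 − Σt_2) − (Σ(ρt)_1 − Σ(ρt)_2) / ρ_m.
Σt_1 = 39.5 km; Σt_2 = 12.82 km; Σ(ρt)_1 = 108941; Σ(ρt)_2 = 33831.51 (in km·kg/m³).
e = (39.5 − 12.82) − (108941 − 33831.51) / 3206 = 3.25 km.

3.25 km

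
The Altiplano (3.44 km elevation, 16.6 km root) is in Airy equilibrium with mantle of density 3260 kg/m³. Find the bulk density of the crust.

ρ_c h = (ρ_m − ρ_c) r → ρ_c (h + r) = ρ_m r → ρ_c = ρ_m r / (h + r).
ρ_c = 3260 × 16.6 km / (3.44 km + 16.6 km) = 2700 kg/m³.

2700 kg/m³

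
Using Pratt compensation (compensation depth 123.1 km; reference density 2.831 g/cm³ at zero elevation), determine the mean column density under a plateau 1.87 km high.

2.79 g/cm³

Pratt balance: ρ_ref D = ρ (D + h).
ρ = ρ_ref D/(D + h) = 2.831 × 123.1 km/(123.1 km + 1.87 km) = 2.79 g/cm³.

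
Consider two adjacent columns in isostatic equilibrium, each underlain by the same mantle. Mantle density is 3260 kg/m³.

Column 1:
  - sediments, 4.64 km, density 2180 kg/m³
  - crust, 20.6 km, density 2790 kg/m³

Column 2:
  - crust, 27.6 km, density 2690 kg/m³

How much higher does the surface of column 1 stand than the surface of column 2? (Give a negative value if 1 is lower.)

−0.319 km

For any compensation level in the mantle, the mantle terms cancel and isostasy reduces to e = (Σt_1 − Σt_2) − (Σ(ρt)_1 − Σ(ρt)_2) / ρ_m.
Σt_1 = 25.24 km; Σt_2 = 27.6 km; Σ(ρt)_1 = 67589.2; Σ(ρt)_2 = 74244 (in km·kg/m³).
e = (25.24 − 27.6) − (67589.2 − 74244) / 3260 = −0.319 km.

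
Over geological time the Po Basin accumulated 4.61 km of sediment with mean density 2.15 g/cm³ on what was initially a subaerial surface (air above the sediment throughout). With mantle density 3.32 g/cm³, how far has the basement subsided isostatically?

2.99 km

Subaerial load: s = t ρ_sed / ρ_m = 4.61 km × 2.15/3.32 = 2.99 km.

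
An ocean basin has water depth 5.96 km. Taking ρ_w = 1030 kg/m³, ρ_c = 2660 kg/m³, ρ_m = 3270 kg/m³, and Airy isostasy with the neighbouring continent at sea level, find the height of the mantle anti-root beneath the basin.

In Airy isostatic equilibrium: replacing crust with seawater at the top is compensated by replacing crust with mantle at the base: d (ρ_c − ρ_w) = a (ρ_m − ρ_c).
a = d (ρ_c − ρ_w)/(ρ_m − ρ_c) = 5.96 km × 1630/610 = 15.9 km.

15.9 km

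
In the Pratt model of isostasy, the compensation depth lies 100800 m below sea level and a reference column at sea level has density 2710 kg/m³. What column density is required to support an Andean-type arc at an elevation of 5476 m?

Pratt balance: ρ_ref D = ρ (D + h).
ρ = ρ_ref D/(D + h) = 2710 × 100800 m/(100800 m + 5476 m) = 2570 kg/m³.

2570 kg/m³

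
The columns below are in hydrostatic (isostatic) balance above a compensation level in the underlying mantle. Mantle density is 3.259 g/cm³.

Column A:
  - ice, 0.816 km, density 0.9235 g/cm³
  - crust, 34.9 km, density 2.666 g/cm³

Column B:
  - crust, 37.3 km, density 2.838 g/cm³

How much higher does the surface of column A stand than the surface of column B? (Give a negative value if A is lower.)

2.12 km

For any compensation level in the mantle, the mantle terms cancel and isostasy reduces to e = (Σt_A − Σt_B) − (Σ(ρt)_A − Σ(ρt)_B) / ρ_m.
Σt_A = 35.716 km; Σt_B = 37.3 km; Σ(ρt)_A = 93.796976; Σ(ρt)_B = 105.8574 (in km·g/cm³).
e = (35.716 − 37.3) − (93.796976 − 105.8574) / 3.259 = 2.12 km.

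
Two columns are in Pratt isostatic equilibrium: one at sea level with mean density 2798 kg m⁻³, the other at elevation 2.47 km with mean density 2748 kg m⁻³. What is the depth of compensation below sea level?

ρ_ref D = ρ (D + h) → D (ρ_ref − ρ) = ρ h.
D = ρ h/(ρ_ref − ρ) = 2748 × 2.47 km/(2798 − 2748) = 136 km.

136 km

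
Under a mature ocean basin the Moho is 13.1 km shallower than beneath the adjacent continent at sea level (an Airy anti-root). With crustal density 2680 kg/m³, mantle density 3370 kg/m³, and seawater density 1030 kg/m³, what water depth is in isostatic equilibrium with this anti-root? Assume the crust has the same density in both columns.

Replacing a thickness d of crust by seawater at the top must be balanced by replacing crust with mantle at the base: d (ρ_c − ρ_w) = a (ρ_m − ρ_c).
d = a (ρ_m − ρ_c)/(ρ_c − ρ_w) = 13.1 km × 690/1650 = 5.48 km.

5.48 km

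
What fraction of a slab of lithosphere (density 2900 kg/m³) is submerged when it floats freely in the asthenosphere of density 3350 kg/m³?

86.6%

Submerged fraction = ρ_obj/ρ_fluid = 2900/3350 = 86.6%.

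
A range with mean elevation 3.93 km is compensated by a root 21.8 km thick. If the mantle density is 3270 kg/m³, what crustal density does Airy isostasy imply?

ρ_c h = (ρ_m − ρ_c) r → ρ_c (h + r) = ρ_m r → ρ_c = ρ_m r / (h + r).
ρ_c = 3270 × 21.8 km / (3.93 km + 21.8 km) = 2770 kg/m³.

2770 kg/m³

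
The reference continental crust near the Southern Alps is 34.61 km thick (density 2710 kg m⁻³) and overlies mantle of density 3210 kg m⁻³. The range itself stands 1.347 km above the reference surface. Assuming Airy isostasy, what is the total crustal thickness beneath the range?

43.3 km

Root depth r = h ρ_c / (ρ_m − ρ_c) = 1.347 km × 2710 / 500 = 7.301 km.
Total thickness = T + h + r = 34.61 km + 1.347 km + 7.301 km = 43.3 km.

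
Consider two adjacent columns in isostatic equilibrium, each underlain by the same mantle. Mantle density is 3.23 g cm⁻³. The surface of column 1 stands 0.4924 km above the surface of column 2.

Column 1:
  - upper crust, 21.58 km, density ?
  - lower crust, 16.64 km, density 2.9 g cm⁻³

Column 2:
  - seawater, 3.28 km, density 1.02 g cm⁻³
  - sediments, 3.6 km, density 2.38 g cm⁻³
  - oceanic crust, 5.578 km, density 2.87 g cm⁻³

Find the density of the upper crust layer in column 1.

2.84 g cm⁻³

Take the compensation level at the base of the deeper column (depth z_c below the surface of column 1) and equate Σ ρ_i t_i down to z_c; mantle fills any gap and the z_c terms cancel.
Column 1: 21.58×ρ + 16.64×2.9 + (z_c − 38.22)×3.23
Column 2: 0.4924×0 + 3.28×1.02 + 3.6×2.38 + 5.578×2.87 + (z_c − 0.4924 − 12.458)×3.23
The z_c×3.23 term appears on both sides and cancels. Collect the known terms of each column as K = Σ(ρt)_known − 3.23 × (depth of known layers): K_1 = 48.256 − 3.23×38.22 = −75.1946; K_2 = 27.92246 − 3.23×(0.4924 + 12.458) = −13.907332.
Balance: K_1 + 21.58×ρ = K_2, so ρ = (K_2 − K_1)/21.58 = 61.2873/21.58 = 2.84 g cm⁻³.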